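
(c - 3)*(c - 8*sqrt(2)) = c^2 - 8*sqrt(2)*c - 3*c + 24*sqrt(2)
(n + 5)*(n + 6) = n^2 + 11*n + 30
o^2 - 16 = (o - 4)*(o + 4)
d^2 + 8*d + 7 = (d + 1)*(d + 7)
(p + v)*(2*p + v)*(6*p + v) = 12*p^3 + 20*p^2*v + 9*p*v^2 + v^3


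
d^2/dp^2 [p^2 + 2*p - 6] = 2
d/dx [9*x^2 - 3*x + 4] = 18*x - 3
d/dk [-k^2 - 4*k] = -2*k - 4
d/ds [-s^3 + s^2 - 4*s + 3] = -3*s^2 + 2*s - 4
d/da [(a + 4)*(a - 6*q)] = 2*a - 6*q + 4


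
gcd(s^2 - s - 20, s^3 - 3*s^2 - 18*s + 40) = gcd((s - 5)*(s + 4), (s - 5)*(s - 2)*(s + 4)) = s^2 - s - 20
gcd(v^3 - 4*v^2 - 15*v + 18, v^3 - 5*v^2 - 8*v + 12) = v^2 - 7*v + 6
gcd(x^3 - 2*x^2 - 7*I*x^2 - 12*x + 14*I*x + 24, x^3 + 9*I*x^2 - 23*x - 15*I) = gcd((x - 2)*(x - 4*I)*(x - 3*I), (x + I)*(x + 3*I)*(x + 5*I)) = 1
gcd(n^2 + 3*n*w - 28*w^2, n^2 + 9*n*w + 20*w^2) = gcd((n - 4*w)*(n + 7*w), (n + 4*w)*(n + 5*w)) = 1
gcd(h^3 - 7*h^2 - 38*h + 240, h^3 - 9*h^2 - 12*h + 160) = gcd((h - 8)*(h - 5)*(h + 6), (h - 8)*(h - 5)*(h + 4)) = h^2 - 13*h + 40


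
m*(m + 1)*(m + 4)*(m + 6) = m^4 + 11*m^3 + 34*m^2 + 24*m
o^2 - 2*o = o*(o - 2)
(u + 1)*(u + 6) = u^2 + 7*u + 6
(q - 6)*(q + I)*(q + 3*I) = q^3 - 6*q^2 + 4*I*q^2 - 3*q - 24*I*q + 18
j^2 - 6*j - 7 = (j - 7)*(j + 1)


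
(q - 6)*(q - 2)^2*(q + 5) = q^4 - 5*q^3 - 22*q^2 + 116*q - 120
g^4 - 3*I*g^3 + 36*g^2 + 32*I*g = g*(g - 8*I)*(g + I)*(g + 4*I)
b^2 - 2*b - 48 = (b - 8)*(b + 6)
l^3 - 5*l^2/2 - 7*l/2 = l*(l - 7/2)*(l + 1)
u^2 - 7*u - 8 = (u - 8)*(u + 1)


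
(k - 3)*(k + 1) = k^2 - 2*k - 3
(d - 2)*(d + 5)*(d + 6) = d^3 + 9*d^2 + 8*d - 60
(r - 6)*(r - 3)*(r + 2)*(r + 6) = r^4 - r^3 - 42*r^2 + 36*r + 216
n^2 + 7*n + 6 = (n + 1)*(n + 6)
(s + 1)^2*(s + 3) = s^3 + 5*s^2 + 7*s + 3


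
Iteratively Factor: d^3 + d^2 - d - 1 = (d + 1)*(d^2 - 1) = (d + 1)^2*(d - 1)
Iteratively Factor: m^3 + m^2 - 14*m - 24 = (m + 2)*(m^2 - m - 12) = (m + 2)*(m + 3)*(m - 4)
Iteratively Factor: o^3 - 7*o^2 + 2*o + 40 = (o + 2)*(o^2 - 9*o + 20) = (o - 5)*(o + 2)*(o - 4)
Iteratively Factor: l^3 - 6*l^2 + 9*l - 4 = (l - 1)*(l^2 - 5*l + 4) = (l - 1)^2*(l - 4)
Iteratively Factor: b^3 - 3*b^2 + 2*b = (b - 2)*(b^2 - b) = b*(b - 2)*(b - 1)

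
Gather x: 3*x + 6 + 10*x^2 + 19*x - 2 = 10*x^2 + 22*x + 4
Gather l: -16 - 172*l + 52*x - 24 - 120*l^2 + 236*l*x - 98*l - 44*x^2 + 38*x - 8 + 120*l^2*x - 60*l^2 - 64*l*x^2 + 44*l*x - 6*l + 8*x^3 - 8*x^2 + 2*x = l^2*(120*x - 180) + l*(-64*x^2 + 280*x - 276) + 8*x^3 - 52*x^2 + 92*x - 48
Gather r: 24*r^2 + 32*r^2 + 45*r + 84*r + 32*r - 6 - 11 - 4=56*r^2 + 161*r - 21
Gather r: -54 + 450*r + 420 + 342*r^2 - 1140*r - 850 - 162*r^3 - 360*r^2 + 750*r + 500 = -162*r^3 - 18*r^2 + 60*r + 16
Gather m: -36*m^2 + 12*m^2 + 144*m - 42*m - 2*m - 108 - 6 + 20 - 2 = -24*m^2 + 100*m - 96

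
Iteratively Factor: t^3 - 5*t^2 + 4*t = (t)*(t^2 - 5*t + 4) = t*(t - 1)*(t - 4)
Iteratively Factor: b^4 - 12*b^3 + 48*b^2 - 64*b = (b - 4)*(b^3 - 8*b^2 + 16*b) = (b - 4)^2*(b^2 - 4*b) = (b - 4)^3*(b)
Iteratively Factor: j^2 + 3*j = (j + 3)*(j)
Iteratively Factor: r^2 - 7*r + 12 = (r - 3)*(r - 4)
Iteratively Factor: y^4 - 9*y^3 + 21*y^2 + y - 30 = (y - 5)*(y^3 - 4*y^2 + y + 6) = (y - 5)*(y - 2)*(y^2 - 2*y - 3) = (y - 5)*(y - 3)*(y - 2)*(y + 1)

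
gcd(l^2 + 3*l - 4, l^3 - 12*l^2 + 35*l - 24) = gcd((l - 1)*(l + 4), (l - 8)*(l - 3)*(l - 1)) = l - 1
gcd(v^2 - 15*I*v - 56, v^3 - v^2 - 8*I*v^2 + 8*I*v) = v - 8*I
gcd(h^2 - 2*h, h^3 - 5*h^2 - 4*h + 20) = h - 2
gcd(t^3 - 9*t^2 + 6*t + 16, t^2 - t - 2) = t^2 - t - 2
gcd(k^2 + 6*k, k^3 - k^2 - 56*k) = k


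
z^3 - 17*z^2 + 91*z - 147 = (z - 7)^2*(z - 3)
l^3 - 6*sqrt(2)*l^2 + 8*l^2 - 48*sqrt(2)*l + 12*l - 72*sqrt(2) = (l + 2)*(l + 6)*(l - 6*sqrt(2))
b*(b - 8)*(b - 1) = b^3 - 9*b^2 + 8*b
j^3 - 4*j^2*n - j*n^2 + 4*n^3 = (j - 4*n)*(j - n)*(j + n)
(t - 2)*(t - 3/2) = t^2 - 7*t/2 + 3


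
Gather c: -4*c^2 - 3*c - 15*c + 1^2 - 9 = -4*c^2 - 18*c - 8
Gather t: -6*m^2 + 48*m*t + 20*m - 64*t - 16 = -6*m^2 + 20*m + t*(48*m - 64) - 16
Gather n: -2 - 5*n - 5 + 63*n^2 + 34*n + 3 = 63*n^2 + 29*n - 4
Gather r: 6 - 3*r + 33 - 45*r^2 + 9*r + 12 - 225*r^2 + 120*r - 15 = -270*r^2 + 126*r + 36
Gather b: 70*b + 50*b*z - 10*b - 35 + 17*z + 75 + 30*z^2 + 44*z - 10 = b*(50*z + 60) + 30*z^2 + 61*z + 30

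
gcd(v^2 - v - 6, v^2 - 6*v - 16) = v + 2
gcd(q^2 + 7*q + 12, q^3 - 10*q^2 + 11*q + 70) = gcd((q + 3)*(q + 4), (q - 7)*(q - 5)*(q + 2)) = 1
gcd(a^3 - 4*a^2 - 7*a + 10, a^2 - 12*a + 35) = a - 5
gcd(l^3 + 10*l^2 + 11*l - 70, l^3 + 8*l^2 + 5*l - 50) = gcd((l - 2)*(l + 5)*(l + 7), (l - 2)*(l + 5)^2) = l^2 + 3*l - 10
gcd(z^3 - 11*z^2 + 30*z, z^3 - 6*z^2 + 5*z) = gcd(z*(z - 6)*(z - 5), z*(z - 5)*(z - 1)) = z^2 - 5*z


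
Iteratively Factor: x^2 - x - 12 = (x + 3)*(x - 4)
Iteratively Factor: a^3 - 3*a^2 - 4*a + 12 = (a - 3)*(a^2 - 4) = (a - 3)*(a - 2)*(a + 2)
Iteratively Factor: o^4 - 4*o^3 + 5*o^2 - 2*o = (o - 1)*(o^3 - 3*o^2 + 2*o) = o*(o - 1)*(o^2 - 3*o + 2) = o*(o - 1)^2*(o - 2)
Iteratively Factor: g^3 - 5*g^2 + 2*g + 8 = (g - 2)*(g^2 - 3*g - 4) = (g - 4)*(g - 2)*(g + 1)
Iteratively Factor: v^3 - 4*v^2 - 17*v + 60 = (v - 3)*(v^2 - v - 20) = (v - 5)*(v - 3)*(v + 4)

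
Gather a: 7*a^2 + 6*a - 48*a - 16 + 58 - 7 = 7*a^2 - 42*a + 35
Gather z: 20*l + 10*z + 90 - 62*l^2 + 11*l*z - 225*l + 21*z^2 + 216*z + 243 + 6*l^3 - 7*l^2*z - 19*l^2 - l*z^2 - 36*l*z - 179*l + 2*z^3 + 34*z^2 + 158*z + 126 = 6*l^3 - 81*l^2 - 384*l + 2*z^3 + z^2*(55 - l) + z*(-7*l^2 - 25*l + 384) + 459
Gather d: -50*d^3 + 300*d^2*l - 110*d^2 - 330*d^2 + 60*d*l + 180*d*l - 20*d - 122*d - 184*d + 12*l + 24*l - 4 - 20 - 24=-50*d^3 + d^2*(300*l - 440) + d*(240*l - 326) + 36*l - 48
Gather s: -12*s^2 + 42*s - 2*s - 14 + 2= -12*s^2 + 40*s - 12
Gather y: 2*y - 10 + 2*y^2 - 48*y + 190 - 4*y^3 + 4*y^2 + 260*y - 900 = -4*y^3 + 6*y^2 + 214*y - 720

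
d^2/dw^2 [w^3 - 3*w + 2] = 6*w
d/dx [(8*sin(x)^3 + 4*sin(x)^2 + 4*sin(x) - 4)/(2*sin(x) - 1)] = 4*sin(2*x) + 4*cos(x)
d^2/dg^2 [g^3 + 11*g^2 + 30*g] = 6*g + 22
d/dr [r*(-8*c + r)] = -8*c + 2*r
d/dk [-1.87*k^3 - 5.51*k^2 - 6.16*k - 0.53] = -5.61*k^2 - 11.02*k - 6.16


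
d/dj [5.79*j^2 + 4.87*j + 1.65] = 11.58*j + 4.87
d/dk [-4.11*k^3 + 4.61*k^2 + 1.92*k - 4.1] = -12.33*k^2 + 9.22*k + 1.92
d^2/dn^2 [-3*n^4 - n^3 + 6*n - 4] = 6*n*(-6*n - 1)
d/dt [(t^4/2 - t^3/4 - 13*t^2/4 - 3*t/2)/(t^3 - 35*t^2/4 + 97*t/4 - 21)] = (8*t^4 - 92*t^3 + 45*t^2 + 280*t + 56)/(16*t^4 - 184*t^3 + 753*t^2 - 1288*t + 784)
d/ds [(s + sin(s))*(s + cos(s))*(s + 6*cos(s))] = -(s + sin(s))*(s + cos(s))*(6*sin(s) - 1) - (s + sin(s))*(s + 6*cos(s))*(sin(s) - 1) + (s + cos(s))*(s + 6*cos(s))*(cos(s) + 1)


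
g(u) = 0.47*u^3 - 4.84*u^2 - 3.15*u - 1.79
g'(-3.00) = 38.58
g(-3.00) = -48.59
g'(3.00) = -19.50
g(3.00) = -42.11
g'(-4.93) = 78.84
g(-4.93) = -160.21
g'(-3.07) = 39.86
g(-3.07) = -51.34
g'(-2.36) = 27.55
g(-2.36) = -27.49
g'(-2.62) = 31.89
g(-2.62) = -35.21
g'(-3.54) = 48.79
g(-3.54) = -72.14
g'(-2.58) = 31.21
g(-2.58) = -33.95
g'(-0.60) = 3.17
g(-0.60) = -1.74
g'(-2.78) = 34.66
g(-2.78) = -40.54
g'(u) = 1.41*u^2 - 9.68*u - 3.15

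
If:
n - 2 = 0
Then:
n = 2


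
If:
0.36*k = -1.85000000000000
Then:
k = -5.14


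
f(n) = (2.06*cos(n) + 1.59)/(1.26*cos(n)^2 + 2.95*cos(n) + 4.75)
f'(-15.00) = 0.41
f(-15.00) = 0.01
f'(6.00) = 0.00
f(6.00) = 0.41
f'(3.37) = 0.16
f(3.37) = -0.14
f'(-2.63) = 0.33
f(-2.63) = -0.07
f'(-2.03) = 0.42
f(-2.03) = 0.18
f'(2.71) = -0.29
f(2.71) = -0.09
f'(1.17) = -0.08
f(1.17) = 0.39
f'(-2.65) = 0.32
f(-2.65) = -0.07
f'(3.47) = 0.22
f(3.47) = -0.12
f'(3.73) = 0.37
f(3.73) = -0.04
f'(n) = (2.52*sin(n)*cos(n) + 2.95*sin(n))*(2.06*cos(n) + 1.59)/(1.26*cos(n)^2 + 2.95*cos(n) + 4.75)^2 - 2.06*sin(n)/(1.26*cos(n)^2 + 2.95*cos(n) + 4.75)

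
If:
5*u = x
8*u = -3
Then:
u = -3/8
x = -15/8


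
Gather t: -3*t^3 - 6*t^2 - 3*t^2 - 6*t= -3*t^3 - 9*t^2 - 6*t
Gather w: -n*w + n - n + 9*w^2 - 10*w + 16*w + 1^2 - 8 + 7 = 9*w^2 + w*(6 - n)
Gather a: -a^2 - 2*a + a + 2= -a^2 - a + 2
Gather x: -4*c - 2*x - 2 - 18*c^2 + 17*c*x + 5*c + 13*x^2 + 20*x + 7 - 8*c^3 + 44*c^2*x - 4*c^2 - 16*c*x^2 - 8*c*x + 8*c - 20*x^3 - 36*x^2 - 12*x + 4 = -8*c^3 - 22*c^2 + 9*c - 20*x^3 + x^2*(-16*c - 23) + x*(44*c^2 + 9*c + 6) + 9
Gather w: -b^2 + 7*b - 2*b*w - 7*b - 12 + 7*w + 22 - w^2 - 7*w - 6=-b^2 - 2*b*w - w^2 + 4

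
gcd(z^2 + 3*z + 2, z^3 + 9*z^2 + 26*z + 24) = z + 2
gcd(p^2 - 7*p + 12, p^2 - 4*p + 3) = p - 3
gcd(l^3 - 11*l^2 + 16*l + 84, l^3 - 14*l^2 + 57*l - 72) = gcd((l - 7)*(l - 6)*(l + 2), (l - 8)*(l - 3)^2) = 1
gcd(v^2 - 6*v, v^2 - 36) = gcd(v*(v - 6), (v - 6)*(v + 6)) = v - 6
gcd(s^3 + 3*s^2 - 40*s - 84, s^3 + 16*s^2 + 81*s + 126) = s + 7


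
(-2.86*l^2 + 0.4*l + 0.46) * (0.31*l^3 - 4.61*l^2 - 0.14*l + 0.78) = -0.8866*l^5 + 13.3086*l^4 - 1.301*l^3 - 4.4074*l^2 + 0.2476*l + 0.3588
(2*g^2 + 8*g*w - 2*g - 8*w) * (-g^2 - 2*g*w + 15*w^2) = -2*g^4 - 12*g^3*w + 2*g^3 + 14*g^2*w^2 + 12*g^2*w + 120*g*w^3 - 14*g*w^2 - 120*w^3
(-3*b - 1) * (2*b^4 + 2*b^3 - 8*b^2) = -6*b^5 - 8*b^4 + 22*b^3 + 8*b^2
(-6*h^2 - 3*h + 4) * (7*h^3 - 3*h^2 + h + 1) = -42*h^5 - 3*h^4 + 31*h^3 - 21*h^2 + h + 4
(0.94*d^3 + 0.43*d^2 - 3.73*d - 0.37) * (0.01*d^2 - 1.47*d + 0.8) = 0.0094*d^5 - 1.3775*d^4 + 0.0826*d^3 + 5.8234*d^2 - 2.4401*d - 0.296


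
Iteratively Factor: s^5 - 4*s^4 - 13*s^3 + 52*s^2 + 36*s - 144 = (s + 3)*(s^4 - 7*s^3 + 8*s^2 + 28*s - 48) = (s - 4)*(s + 3)*(s^3 - 3*s^2 - 4*s + 12) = (s - 4)*(s + 2)*(s + 3)*(s^2 - 5*s + 6) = (s - 4)*(s - 2)*(s + 2)*(s + 3)*(s - 3)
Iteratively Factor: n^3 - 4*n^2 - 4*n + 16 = (n + 2)*(n^2 - 6*n + 8) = (n - 2)*(n + 2)*(n - 4)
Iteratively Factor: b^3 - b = (b - 1)*(b^2 + b) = b*(b - 1)*(b + 1)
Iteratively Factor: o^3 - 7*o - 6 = (o - 3)*(o^2 + 3*o + 2) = (o - 3)*(o + 2)*(o + 1)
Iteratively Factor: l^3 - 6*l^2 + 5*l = (l - 5)*(l^2 - l) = l*(l - 5)*(l - 1)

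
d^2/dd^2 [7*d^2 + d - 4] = 14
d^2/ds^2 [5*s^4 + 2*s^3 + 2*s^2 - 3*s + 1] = 60*s^2 + 12*s + 4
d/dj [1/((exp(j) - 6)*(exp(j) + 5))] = (1 - 2*exp(j))*exp(j)/(exp(4*j) - 2*exp(3*j) - 59*exp(2*j) + 60*exp(j) + 900)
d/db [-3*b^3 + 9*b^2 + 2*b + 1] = -9*b^2 + 18*b + 2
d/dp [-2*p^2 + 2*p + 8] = 2 - 4*p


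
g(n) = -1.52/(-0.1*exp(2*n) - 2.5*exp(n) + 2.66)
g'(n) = -1.52*(0.2*exp(2*n) + 2.5*exp(n))/(-0.1*exp(2*n) - 2.5*exp(n) + 2.66)^2 = (-0.304*exp(n) - 3.8)*exp(n)/(0.1*exp(2*n) + 2.5*exp(n) - 2.66)^2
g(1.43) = 0.16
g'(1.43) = -0.23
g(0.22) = 2.49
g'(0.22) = -13.97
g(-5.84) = -0.57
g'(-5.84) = -0.00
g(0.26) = 2.03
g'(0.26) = -9.66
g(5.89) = 0.00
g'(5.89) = -0.00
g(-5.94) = -0.57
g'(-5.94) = -0.00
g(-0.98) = -0.89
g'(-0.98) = -0.50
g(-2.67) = -0.61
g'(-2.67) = -0.04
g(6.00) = 0.00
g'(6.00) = 0.00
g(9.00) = 0.00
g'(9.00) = 0.00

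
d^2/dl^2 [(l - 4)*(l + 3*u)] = 2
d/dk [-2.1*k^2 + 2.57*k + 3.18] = 2.57 - 4.2*k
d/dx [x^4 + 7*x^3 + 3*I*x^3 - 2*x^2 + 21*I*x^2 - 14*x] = 4*x^3 + x^2*(21 + 9*I) + x*(-4 + 42*I) - 14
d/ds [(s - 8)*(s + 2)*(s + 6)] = 3*s^2 - 52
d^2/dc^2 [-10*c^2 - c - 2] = -20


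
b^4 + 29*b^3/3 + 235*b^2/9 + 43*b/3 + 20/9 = (b + 1/3)^2*(b + 4)*(b + 5)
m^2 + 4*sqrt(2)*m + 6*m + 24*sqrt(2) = (m + 6)*(m + 4*sqrt(2))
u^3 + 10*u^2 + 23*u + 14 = (u + 1)*(u + 2)*(u + 7)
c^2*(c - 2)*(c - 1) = c^4 - 3*c^3 + 2*c^2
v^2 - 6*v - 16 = (v - 8)*(v + 2)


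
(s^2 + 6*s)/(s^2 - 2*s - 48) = s/(s - 8)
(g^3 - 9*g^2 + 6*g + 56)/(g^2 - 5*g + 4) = (g^2 - 5*g - 14)/(g - 1)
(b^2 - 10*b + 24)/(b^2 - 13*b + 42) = (b - 4)/(b - 7)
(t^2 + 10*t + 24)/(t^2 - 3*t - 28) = (t + 6)/(t - 7)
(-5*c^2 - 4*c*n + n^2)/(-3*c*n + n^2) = (5*c^2 + 4*c*n - n^2)/(n*(3*c - n))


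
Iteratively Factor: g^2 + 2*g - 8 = (g + 4)*(g - 2)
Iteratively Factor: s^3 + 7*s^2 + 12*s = (s + 3)*(s^2 + 4*s) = (s + 3)*(s + 4)*(s)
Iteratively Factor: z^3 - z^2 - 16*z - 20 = (z + 2)*(z^2 - 3*z - 10) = (z - 5)*(z + 2)*(z + 2)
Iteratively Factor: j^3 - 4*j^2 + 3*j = (j - 3)*(j^2 - j) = j*(j - 3)*(j - 1)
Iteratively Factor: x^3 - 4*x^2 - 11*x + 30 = (x - 5)*(x^2 + x - 6) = (x - 5)*(x - 2)*(x + 3)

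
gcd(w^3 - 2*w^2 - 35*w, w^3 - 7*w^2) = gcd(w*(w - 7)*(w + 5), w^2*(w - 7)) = w^2 - 7*w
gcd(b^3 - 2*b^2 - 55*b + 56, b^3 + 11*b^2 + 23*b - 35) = b^2 + 6*b - 7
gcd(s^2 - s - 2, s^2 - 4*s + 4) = s - 2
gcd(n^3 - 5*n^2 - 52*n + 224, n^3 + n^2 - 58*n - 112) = n^2 - n - 56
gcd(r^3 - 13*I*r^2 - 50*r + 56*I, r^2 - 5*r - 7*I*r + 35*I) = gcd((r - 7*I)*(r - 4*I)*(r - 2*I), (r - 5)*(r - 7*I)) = r - 7*I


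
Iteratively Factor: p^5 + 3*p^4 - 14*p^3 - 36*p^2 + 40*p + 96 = (p - 3)*(p^4 + 6*p^3 + 4*p^2 - 24*p - 32) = (p - 3)*(p + 2)*(p^3 + 4*p^2 - 4*p - 16) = (p - 3)*(p + 2)^2*(p^2 + 2*p - 8) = (p - 3)*(p + 2)^2*(p + 4)*(p - 2)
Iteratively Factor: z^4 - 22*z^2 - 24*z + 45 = (z + 3)*(z^3 - 3*z^2 - 13*z + 15) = (z - 1)*(z + 3)*(z^2 - 2*z - 15) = (z - 5)*(z - 1)*(z + 3)*(z + 3)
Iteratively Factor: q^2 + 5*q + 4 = (q + 4)*(q + 1)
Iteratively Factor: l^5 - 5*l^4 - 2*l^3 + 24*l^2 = (l)*(l^4 - 5*l^3 - 2*l^2 + 24*l) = l*(l + 2)*(l^3 - 7*l^2 + 12*l) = l^2*(l + 2)*(l^2 - 7*l + 12) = l^2*(l - 3)*(l + 2)*(l - 4)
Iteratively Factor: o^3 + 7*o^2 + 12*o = (o + 4)*(o^2 + 3*o) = (o + 3)*(o + 4)*(o)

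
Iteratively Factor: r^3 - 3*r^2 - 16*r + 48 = (r - 4)*(r^2 + r - 12) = (r - 4)*(r - 3)*(r + 4)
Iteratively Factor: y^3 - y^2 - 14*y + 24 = (y - 2)*(y^2 + y - 12) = (y - 2)*(y + 4)*(y - 3)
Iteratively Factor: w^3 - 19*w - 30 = (w - 5)*(w^2 + 5*w + 6) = (w - 5)*(w + 3)*(w + 2)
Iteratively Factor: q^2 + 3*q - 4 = (q + 4)*(q - 1)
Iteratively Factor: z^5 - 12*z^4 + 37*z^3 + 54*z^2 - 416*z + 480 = (z - 4)*(z^4 - 8*z^3 + 5*z^2 + 74*z - 120) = (z - 4)*(z + 3)*(z^3 - 11*z^2 + 38*z - 40) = (z - 4)*(z - 2)*(z + 3)*(z^2 - 9*z + 20) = (z - 4)^2*(z - 2)*(z + 3)*(z - 5)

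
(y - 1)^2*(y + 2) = y^3 - 3*y + 2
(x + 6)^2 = x^2 + 12*x + 36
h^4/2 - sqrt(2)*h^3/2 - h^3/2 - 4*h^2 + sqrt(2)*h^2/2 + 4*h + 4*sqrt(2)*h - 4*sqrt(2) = (h/2 + sqrt(2))*(h - 1)*(h - 2*sqrt(2))*(h - sqrt(2))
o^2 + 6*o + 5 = (o + 1)*(o + 5)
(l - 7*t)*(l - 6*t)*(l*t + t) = l^3*t - 13*l^2*t^2 + l^2*t + 42*l*t^3 - 13*l*t^2 + 42*t^3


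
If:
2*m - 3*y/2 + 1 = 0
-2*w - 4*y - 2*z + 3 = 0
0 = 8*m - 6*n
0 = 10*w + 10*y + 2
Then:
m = 31/40 - 3*z/4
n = 31/30 - z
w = z - 19/10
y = 17/10 - z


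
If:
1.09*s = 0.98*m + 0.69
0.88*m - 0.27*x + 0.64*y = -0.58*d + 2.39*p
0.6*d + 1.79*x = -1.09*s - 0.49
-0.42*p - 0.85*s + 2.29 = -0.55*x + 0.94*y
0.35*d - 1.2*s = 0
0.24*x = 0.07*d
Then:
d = -0.34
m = -0.81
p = 0.26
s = -0.10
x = -0.10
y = 2.35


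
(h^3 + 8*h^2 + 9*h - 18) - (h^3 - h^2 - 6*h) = 9*h^2 + 15*h - 18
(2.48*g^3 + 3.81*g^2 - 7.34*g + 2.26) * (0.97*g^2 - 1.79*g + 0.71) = 2.4056*g^5 - 0.7435*g^4 - 12.1789*g^3 + 18.0359*g^2 - 9.2568*g + 1.6046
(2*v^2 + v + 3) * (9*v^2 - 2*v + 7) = 18*v^4 + 5*v^3 + 39*v^2 + v + 21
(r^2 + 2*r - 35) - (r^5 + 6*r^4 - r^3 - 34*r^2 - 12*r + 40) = -r^5 - 6*r^4 + r^3 + 35*r^2 + 14*r - 75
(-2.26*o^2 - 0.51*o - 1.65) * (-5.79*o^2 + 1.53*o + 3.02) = 13.0854*o^4 - 0.5049*o^3 + 1.948*o^2 - 4.0647*o - 4.983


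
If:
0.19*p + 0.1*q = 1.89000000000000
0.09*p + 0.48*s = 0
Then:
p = -5.33333333333333*s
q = 10.1333333333333*s + 18.9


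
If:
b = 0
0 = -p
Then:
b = 0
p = 0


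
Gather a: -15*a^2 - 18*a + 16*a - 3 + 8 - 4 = -15*a^2 - 2*a + 1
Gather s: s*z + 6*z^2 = s*z + 6*z^2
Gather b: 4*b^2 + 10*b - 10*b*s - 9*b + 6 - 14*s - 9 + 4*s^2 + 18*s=4*b^2 + b*(1 - 10*s) + 4*s^2 + 4*s - 3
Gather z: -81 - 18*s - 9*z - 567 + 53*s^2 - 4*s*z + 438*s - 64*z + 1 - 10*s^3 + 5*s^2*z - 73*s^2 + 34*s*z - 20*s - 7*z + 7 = -10*s^3 - 20*s^2 + 400*s + z*(5*s^2 + 30*s - 80) - 640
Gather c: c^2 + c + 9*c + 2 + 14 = c^2 + 10*c + 16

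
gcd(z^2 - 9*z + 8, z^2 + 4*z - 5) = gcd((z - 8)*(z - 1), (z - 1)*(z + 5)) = z - 1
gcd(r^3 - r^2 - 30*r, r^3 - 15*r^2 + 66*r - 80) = 1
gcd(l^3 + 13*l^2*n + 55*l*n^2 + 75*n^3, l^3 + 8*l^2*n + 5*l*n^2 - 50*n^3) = l^2 + 10*l*n + 25*n^2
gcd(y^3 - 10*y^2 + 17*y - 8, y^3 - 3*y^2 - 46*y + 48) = y^2 - 9*y + 8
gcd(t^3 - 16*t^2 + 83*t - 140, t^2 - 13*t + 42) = t - 7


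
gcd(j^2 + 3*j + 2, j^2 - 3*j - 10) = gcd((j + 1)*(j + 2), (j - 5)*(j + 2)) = j + 2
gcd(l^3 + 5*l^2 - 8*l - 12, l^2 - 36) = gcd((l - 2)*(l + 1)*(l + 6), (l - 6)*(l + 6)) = l + 6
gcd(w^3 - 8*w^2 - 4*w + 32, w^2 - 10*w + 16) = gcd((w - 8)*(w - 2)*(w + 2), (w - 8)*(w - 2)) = w^2 - 10*w + 16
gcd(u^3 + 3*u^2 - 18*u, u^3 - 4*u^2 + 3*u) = u^2 - 3*u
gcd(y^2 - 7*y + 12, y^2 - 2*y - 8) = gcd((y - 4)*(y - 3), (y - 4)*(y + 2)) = y - 4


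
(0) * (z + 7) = 0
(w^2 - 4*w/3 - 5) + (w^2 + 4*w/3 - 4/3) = 2*w^2 - 19/3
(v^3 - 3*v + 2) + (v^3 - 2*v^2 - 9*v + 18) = 2*v^3 - 2*v^2 - 12*v + 20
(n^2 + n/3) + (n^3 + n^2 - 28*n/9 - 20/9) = n^3 + 2*n^2 - 25*n/9 - 20/9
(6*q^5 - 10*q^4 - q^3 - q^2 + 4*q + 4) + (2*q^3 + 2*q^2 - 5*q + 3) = 6*q^5 - 10*q^4 + q^3 + q^2 - q + 7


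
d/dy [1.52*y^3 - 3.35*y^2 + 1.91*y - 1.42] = 4.56*y^2 - 6.7*y + 1.91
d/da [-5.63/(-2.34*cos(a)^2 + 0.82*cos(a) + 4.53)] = (26.3484*cos(a) - 4.6166)*sin(a)/(-2.34*cos(a)^2 + 0.82*cos(a) + 4.53)^2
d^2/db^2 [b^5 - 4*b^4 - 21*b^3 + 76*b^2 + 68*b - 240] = 20*b^3 - 48*b^2 - 126*b + 152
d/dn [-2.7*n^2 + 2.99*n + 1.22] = 2.99 - 5.4*n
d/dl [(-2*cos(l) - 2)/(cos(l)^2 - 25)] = 2*(sin(l)^2 - 2*cos(l) - 26)*sin(l)/(cos(l)^2 - 25)^2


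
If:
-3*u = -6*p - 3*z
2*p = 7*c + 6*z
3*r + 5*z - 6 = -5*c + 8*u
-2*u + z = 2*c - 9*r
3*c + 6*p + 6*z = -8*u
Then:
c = 6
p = 3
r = 2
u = 0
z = -6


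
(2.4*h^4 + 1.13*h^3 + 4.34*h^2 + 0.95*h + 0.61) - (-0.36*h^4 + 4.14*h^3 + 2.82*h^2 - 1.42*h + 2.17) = 2.76*h^4 - 3.01*h^3 + 1.52*h^2 + 2.37*h - 1.56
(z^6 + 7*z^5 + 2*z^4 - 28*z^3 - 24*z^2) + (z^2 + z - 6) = z^6 + 7*z^5 + 2*z^4 - 28*z^3 - 23*z^2 + z - 6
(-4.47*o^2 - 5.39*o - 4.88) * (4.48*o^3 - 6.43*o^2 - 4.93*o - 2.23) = -20.0256*o^5 + 4.5949*o^4 + 34.8324*o^3 + 67.9192*o^2 + 36.0781*o + 10.8824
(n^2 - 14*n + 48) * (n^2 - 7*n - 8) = n^4 - 21*n^3 + 138*n^2 - 224*n - 384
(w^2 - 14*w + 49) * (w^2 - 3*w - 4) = w^4 - 17*w^3 + 87*w^2 - 91*w - 196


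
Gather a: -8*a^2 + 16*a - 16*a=-8*a^2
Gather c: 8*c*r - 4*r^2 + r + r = 8*c*r - 4*r^2 + 2*r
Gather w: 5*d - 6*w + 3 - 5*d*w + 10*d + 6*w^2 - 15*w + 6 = 15*d + 6*w^2 + w*(-5*d - 21) + 9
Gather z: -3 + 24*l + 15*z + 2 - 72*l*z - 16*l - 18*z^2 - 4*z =8*l - 18*z^2 + z*(11 - 72*l) - 1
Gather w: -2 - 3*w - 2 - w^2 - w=-w^2 - 4*w - 4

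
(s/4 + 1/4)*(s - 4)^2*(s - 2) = s^4/4 - 9*s^3/4 + 11*s^2/2 - 8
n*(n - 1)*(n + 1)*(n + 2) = n^4 + 2*n^3 - n^2 - 2*n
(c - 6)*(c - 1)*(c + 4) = c^3 - 3*c^2 - 22*c + 24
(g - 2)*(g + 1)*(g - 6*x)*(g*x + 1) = g^4*x - 6*g^3*x^2 - g^3*x + g^3 + 6*g^2*x^2 - 8*g^2*x - g^2 + 12*g*x^2 + 6*g*x - 2*g + 12*x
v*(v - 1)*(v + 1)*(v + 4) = v^4 + 4*v^3 - v^2 - 4*v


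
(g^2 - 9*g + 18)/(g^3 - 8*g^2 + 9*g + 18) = 1/(g + 1)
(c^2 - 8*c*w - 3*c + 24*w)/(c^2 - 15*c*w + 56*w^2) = (3 - c)/(-c + 7*w)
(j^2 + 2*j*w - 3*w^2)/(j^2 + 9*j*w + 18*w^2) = (j - w)/(j + 6*w)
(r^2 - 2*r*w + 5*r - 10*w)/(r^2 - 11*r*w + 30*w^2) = (r^2 - 2*r*w + 5*r - 10*w)/(r^2 - 11*r*w + 30*w^2)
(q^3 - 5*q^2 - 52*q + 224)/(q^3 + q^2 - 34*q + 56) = (q - 8)/(q - 2)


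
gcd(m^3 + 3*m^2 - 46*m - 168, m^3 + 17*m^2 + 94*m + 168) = m^2 + 10*m + 24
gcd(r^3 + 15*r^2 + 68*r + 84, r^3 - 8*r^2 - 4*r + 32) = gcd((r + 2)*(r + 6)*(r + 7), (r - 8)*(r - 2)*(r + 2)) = r + 2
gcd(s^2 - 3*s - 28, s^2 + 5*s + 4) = s + 4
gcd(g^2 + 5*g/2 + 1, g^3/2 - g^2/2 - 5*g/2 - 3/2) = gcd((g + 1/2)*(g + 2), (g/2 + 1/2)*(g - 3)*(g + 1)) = 1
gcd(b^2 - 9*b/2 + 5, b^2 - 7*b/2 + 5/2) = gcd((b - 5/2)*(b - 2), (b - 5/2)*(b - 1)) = b - 5/2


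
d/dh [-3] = 0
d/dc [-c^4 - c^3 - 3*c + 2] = -4*c^3 - 3*c^2 - 3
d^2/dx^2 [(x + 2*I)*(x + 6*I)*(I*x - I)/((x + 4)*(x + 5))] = (x^3*(160 + 116*I) + x^2*(960 + 1272*I) + x*(-960 + 4488*I) - 9280 + 4984*I)/(x^6 + 27*x^5 + 303*x^4 + 1809*x^3 + 6060*x^2 + 10800*x + 8000)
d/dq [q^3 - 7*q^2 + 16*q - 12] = 3*q^2 - 14*q + 16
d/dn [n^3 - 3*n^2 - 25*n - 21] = 3*n^2 - 6*n - 25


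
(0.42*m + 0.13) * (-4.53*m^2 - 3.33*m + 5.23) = -1.9026*m^3 - 1.9875*m^2 + 1.7637*m + 0.6799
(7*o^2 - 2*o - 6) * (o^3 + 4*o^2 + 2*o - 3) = 7*o^5 + 26*o^4 - 49*o^2 - 6*o + 18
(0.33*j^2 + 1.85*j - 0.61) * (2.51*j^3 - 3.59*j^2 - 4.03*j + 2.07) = 0.8283*j^5 + 3.4588*j^4 - 9.5025*j^3 - 4.5825*j^2 + 6.2878*j - 1.2627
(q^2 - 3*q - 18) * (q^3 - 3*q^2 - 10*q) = q^5 - 6*q^4 - 19*q^3 + 84*q^2 + 180*q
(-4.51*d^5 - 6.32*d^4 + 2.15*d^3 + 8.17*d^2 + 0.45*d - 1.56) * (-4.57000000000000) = 20.6107*d^5 + 28.8824*d^4 - 9.8255*d^3 - 37.3369*d^2 - 2.0565*d + 7.1292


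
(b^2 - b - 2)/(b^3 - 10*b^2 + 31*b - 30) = (b + 1)/(b^2 - 8*b + 15)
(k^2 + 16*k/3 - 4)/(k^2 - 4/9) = 3*(k + 6)/(3*k + 2)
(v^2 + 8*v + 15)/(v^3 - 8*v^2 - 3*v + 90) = (v + 5)/(v^2 - 11*v + 30)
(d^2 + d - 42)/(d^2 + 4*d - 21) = (d - 6)/(d - 3)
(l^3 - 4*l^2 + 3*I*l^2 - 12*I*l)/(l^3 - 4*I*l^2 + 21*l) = (l - 4)/(l - 7*I)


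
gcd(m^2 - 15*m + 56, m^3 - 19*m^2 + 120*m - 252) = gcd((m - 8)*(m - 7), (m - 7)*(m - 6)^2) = m - 7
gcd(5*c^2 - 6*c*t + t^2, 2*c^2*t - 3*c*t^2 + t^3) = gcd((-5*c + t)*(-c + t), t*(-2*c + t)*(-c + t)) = -c + t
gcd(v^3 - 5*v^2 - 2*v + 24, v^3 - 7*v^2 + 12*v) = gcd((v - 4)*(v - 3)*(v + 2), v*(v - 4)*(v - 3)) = v^2 - 7*v + 12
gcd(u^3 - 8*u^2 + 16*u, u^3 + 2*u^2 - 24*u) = u^2 - 4*u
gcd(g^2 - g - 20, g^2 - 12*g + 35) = g - 5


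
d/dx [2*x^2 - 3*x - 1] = 4*x - 3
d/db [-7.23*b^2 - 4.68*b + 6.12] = -14.46*b - 4.68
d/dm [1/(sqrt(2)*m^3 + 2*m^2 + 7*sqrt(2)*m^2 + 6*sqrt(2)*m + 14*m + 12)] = (-3*sqrt(2)*m^2 - 14*sqrt(2)*m - 4*m - 14 - 6*sqrt(2))/(sqrt(2)*m^3 + 2*m^2 + 7*sqrt(2)*m^2 + 6*sqrt(2)*m + 14*m + 12)^2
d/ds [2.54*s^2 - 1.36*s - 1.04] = 5.08*s - 1.36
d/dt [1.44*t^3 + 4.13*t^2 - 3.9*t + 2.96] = 4.32*t^2 + 8.26*t - 3.9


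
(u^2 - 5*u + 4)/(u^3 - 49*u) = (u^2 - 5*u + 4)/(u*(u^2 - 49))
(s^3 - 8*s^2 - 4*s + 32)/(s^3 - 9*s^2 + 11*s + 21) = (s^3 - 8*s^2 - 4*s + 32)/(s^3 - 9*s^2 + 11*s + 21)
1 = 1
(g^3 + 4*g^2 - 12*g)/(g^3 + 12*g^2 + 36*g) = (g - 2)/(g + 6)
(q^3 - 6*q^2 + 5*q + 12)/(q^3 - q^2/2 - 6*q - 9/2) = 2*(q - 4)/(2*q + 3)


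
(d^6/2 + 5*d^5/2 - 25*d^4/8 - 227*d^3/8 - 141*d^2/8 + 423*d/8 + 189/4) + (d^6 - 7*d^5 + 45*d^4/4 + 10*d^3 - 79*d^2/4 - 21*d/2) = 3*d^6/2 - 9*d^5/2 + 65*d^4/8 - 147*d^3/8 - 299*d^2/8 + 339*d/8 + 189/4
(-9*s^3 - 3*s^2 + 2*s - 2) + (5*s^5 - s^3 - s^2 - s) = 5*s^5 - 10*s^3 - 4*s^2 + s - 2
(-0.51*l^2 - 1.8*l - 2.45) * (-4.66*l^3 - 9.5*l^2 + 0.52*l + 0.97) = 2.3766*l^5 + 13.233*l^4 + 28.2518*l^3 + 21.8443*l^2 - 3.02*l - 2.3765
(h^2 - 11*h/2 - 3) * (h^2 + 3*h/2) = h^4 - 4*h^3 - 45*h^2/4 - 9*h/2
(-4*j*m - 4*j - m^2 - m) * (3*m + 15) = -12*j*m^2 - 72*j*m - 60*j - 3*m^3 - 18*m^2 - 15*m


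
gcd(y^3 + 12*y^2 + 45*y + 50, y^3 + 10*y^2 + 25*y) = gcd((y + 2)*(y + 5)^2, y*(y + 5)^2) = y^2 + 10*y + 25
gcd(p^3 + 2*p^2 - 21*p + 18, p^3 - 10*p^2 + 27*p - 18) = p^2 - 4*p + 3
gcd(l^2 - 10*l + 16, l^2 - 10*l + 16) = l^2 - 10*l + 16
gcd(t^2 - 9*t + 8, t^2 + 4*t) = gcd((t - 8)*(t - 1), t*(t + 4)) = 1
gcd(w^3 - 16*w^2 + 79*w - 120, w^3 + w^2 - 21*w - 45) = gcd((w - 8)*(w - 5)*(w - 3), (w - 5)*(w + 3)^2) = w - 5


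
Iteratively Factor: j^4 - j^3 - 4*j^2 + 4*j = (j - 2)*(j^3 + j^2 - 2*j) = (j - 2)*(j - 1)*(j^2 + 2*j) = j*(j - 2)*(j - 1)*(j + 2)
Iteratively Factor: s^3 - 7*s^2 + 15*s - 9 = (s - 1)*(s^2 - 6*s + 9) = (s - 3)*(s - 1)*(s - 3)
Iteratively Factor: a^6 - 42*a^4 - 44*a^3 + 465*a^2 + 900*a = (a + 3)*(a^5 - 3*a^4 - 33*a^3 + 55*a^2 + 300*a) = a*(a + 3)*(a^4 - 3*a^3 - 33*a^2 + 55*a + 300) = a*(a + 3)^2*(a^3 - 6*a^2 - 15*a + 100) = a*(a - 5)*(a + 3)^2*(a^2 - a - 20) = a*(a - 5)*(a + 3)^2*(a + 4)*(a - 5)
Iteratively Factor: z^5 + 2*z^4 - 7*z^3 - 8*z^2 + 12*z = (z + 2)*(z^4 - 7*z^2 + 6*z) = (z - 2)*(z + 2)*(z^3 + 2*z^2 - 3*z) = (z - 2)*(z + 2)*(z + 3)*(z^2 - z) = (z - 2)*(z - 1)*(z + 2)*(z + 3)*(z)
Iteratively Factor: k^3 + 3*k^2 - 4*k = (k - 1)*(k^2 + 4*k) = k*(k - 1)*(k + 4)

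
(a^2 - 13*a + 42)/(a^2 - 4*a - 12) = (a - 7)/(a + 2)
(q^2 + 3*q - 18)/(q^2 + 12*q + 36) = (q - 3)/(q + 6)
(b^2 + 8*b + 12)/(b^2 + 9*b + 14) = (b + 6)/(b + 7)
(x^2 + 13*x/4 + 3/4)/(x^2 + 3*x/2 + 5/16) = 4*(x + 3)/(4*x + 5)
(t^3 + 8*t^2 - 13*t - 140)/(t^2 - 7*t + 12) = (t^2 + 12*t + 35)/(t - 3)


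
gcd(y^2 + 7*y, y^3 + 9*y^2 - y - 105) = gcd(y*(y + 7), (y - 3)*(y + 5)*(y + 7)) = y + 7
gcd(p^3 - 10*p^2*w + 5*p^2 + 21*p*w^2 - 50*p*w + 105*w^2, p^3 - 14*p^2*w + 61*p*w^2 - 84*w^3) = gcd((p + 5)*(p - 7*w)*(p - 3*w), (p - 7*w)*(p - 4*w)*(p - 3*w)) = p^2 - 10*p*w + 21*w^2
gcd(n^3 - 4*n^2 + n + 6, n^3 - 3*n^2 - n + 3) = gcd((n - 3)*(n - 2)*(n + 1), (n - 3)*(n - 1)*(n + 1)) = n^2 - 2*n - 3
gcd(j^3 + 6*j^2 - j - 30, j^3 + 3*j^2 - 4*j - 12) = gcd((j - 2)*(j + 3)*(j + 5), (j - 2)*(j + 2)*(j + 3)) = j^2 + j - 6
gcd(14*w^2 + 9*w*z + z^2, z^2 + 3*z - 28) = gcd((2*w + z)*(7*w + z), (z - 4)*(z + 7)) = 1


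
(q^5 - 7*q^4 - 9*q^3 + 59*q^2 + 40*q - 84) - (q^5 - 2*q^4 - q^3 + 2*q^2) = -5*q^4 - 8*q^3 + 57*q^2 + 40*q - 84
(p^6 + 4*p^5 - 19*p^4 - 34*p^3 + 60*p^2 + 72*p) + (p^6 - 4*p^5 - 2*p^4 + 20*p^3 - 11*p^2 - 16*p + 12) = 2*p^6 - 21*p^4 - 14*p^3 + 49*p^2 + 56*p + 12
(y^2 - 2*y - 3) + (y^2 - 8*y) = 2*y^2 - 10*y - 3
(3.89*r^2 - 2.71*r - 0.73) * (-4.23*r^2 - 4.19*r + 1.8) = -16.4547*r^4 - 4.8358*r^3 + 21.4448*r^2 - 1.8193*r - 1.314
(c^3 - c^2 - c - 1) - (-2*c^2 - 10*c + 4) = c^3 + c^2 + 9*c - 5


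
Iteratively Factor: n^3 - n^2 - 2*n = (n + 1)*(n^2 - 2*n) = n*(n + 1)*(n - 2)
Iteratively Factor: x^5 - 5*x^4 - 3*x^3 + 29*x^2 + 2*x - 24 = (x - 4)*(x^4 - x^3 - 7*x^2 + x + 6) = (x - 4)*(x + 1)*(x^3 - 2*x^2 - 5*x + 6) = (x - 4)*(x - 3)*(x + 1)*(x^2 + x - 2) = (x - 4)*(x - 3)*(x + 1)*(x + 2)*(x - 1)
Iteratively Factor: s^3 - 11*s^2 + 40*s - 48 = (s - 4)*(s^2 - 7*s + 12) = (s - 4)*(s - 3)*(s - 4)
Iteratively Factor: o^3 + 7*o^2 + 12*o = (o + 4)*(o^2 + 3*o) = o*(o + 4)*(o + 3)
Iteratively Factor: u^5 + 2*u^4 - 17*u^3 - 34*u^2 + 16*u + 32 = (u + 4)*(u^4 - 2*u^3 - 9*u^2 + 2*u + 8) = (u - 1)*(u + 4)*(u^3 - u^2 - 10*u - 8) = (u - 1)*(u + 2)*(u + 4)*(u^2 - 3*u - 4) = (u - 1)*(u + 1)*(u + 2)*(u + 4)*(u - 4)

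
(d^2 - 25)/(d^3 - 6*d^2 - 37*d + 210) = (d + 5)/(d^2 - d - 42)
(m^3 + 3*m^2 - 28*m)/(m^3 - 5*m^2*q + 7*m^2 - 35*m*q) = (4 - m)/(-m + 5*q)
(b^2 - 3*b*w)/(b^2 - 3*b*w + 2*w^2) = b*(b - 3*w)/(b^2 - 3*b*w + 2*w^2)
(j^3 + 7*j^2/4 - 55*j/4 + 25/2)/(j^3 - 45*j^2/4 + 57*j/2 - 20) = (j + 5)/(j - 8)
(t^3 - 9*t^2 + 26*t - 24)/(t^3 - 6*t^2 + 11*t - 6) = (t - 4)/(t - 1)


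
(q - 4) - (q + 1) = -5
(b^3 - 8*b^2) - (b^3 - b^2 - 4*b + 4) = -7*b^2 + 4*b - 4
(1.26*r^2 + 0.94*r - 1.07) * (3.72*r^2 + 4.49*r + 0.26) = 4.6872*r^4 + 9.1542*r^3 + 0.5678*r^2 - 4.5599*r - 0.2782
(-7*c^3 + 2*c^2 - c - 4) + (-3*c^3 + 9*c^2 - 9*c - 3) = -10*c^3 + 11*c^2 - 10*c - 7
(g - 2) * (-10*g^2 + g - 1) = -10*g^3 + 21*g^2 - 3*g + 2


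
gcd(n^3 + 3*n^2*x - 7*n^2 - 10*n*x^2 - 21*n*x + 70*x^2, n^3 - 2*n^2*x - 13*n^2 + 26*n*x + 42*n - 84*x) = -n^2 + 2*n*x + 7*n - 14*x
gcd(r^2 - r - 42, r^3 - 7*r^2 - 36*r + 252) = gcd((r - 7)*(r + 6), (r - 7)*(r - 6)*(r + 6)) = r^2 - r - 42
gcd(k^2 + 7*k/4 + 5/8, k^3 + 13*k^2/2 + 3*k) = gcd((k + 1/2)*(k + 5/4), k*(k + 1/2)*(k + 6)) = k + 1/2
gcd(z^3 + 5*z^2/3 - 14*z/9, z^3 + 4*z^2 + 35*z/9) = z^2 + 7*z/3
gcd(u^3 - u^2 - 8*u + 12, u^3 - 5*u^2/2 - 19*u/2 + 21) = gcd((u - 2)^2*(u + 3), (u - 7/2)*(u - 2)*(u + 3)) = u^2 + u - 6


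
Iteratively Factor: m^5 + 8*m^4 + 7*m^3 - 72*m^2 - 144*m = (m - 3)*(m^4 + 11*m^3 + 40*m^2 + 48*m) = (m - 3)*(m + 4)*(m^3 + 7*m^2 + 12*m) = (m - 3)*(m + 4)^2*(m^2 + 3*m) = m*(m - 3)*(m + 4)^2*(m + 3)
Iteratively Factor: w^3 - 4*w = (w + 2)*(w^2 - 2*w) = w*(w + 2)*(w - 2)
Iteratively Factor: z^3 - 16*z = (z)*(z^2 - 16) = z*(z - 4)*(z + 4)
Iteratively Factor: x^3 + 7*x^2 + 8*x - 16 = (x + 4)*(x^2 + 3*x - 4) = (x - 1)*(x + 4)*(x + 4)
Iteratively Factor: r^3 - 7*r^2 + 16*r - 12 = (r - 3)*(r^2 - 4*r + 4) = (r - 3)*(r - 2)*(r - 2)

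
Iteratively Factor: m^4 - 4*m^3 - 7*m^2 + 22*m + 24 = (m - 3)*(m^3 - m^2 - 10*m - 8) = (m - 4)*(m - 3)*(m^2 + 3*m + 2) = (m - 4)*(m - 3)*(m + 2)*(m + 1)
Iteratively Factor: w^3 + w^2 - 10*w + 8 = (w - 2)*(w^2 + 3*w - 4) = (w - 2)*(w + 4)*(w - 1)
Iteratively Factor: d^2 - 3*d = (d)*(d - 3)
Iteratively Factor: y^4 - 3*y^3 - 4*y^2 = (y - 4)*(y^3 + y^2) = y*(y - 4)*(y^2 + y) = y*(y - 4)*(y + 1)*(y)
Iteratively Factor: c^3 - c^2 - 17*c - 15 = (c + 3)*(c^2 - 4*c - 5) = (c - 5)*(c + 3)*(c + 1)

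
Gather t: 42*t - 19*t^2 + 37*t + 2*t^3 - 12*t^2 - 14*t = 2*t^3 - 31*t^2 + 65*t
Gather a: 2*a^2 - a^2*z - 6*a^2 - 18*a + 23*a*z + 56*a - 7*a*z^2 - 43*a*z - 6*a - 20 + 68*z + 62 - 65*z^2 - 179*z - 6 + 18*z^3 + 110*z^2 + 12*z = a^2*(-z - 4) + a*(-7*z^2 - 20*z + 32) + 18*z^3 + 45*z^2 - 99*z + 36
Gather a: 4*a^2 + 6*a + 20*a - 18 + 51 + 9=4*a^2 + 26*a + 42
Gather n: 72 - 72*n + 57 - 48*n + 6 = 135 - 120*n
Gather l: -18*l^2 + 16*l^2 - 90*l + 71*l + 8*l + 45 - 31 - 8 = -2*l^2 - 11*l + 6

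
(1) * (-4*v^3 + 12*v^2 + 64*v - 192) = -4*v^3 + 12*v^2 + 64*v - 192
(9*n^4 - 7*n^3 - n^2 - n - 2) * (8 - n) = -9*n^5 + 79*n^4 - 55*n^3 - 7*n^2 - 6*n - 16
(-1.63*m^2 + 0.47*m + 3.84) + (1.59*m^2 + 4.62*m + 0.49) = -0.0399999999999998*m^2 + 5.09*m + 4.33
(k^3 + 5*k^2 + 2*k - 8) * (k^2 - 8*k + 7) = k^5 - 3*k^4 - 31*k^3 + 11*k^2 + 78*k - 56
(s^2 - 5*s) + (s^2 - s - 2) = 2*s^2 - 6*s - 2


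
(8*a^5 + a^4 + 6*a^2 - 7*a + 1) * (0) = 0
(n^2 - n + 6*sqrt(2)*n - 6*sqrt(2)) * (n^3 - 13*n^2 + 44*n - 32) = n^5 - 14*n^4 + 6*sqrt(2)*n^4 - 84*sqrt(2)*n^3 + 57*n^3 - 76*n^2 + 342*sqrt(2)*n^2 - 456*sqrt(2)*n + 32*n + 192*sqrt(2)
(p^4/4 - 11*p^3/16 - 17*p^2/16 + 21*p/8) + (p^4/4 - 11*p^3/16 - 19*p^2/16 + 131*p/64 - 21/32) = p^4/2 - 11*p^3/8 - 9*p^2/4 + 299*p/64 - 21/32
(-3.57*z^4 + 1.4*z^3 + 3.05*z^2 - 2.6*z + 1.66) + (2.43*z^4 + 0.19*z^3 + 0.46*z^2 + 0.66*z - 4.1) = -1.14*z^4 + 1.59*z^3 + 3.51*z^2 - 1.94*z - 2.44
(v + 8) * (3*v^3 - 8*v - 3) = 3*v^4 + 24*v^3 - 8*v^2 - 67*v - 24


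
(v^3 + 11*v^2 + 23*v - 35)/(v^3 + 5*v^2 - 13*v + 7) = (v + 5)/(v - 1)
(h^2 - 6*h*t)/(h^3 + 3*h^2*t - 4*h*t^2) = (h - 6*t)/(h^2 + 3*h*t - 4*t^2)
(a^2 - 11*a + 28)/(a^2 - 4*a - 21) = (a - 4)/(a + 3)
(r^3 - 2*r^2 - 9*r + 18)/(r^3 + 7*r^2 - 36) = (r - 3)/(r + 6)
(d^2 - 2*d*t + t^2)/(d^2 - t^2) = (d - t)/(d + t)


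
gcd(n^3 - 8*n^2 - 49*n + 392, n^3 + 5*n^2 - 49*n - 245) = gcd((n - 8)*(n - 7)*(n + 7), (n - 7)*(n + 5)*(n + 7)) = n^2 - 49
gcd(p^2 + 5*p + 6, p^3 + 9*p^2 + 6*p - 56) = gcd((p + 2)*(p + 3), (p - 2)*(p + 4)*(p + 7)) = 1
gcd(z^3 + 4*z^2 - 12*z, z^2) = z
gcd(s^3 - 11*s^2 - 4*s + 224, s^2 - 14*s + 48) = s - 8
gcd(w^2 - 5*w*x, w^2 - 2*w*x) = w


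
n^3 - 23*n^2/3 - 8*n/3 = n*(n - 8)*(n + 1/3)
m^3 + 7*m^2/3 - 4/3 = (m - 2/3)*(m + 1)*(m + 2)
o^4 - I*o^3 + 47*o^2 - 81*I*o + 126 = (o - 6*I)*(o - 3*I)*(o + I)*(o + 7*I)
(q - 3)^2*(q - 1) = q^3 - 7*q^2 + 15*q - 9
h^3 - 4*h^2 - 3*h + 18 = (h - 3)^2*(h + 2)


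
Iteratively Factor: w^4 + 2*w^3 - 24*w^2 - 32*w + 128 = (w + 4)*(w^3 - 2*w^2 - 16*w + 32) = (w + 4)^2*(w^2 - 6*w + 8) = (w - 4)*(w + 4)^2*(w - 2)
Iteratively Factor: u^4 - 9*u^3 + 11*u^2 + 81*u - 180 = (u + 3)*(u^3 - 12*u^2 + 47*u - 60) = (u - 4)*(u + 3)*(u^2 - 8*u + 15) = (u - 4)*(u - 3)*(u + 3)*(u - 5)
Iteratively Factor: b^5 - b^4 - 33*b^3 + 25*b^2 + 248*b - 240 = (b - 3)*(b^4 + 2*b^3 - 27*b^2 - 56*b + 80) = (b - 3)*(b + 4)*(b^3 - 2*b^2 - 19*b + 20) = (b - 3)*(b - 1)*(b + 4)*(b^2 - b - 20) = (b - 5)*(b - 3)*(b - 1)*(b + 4)*(b + 4)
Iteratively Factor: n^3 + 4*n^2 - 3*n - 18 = (n - 2)*(n^2 + 6*n + 9) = (n - 2)*(n + 3)*(n + 3)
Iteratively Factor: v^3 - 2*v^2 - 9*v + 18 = (v - 2)*(v^2 - 9) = (v - 2)*(v + 3)*(v - 3)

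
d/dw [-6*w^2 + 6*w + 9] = 6 - 12*w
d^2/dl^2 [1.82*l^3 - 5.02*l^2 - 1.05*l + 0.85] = 10.92*l - 10.04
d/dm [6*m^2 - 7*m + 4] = 12*m - 7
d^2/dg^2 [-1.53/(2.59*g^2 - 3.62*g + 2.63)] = (20.526786*g^2 - 28.689948*g - 1.53*(5.18*g - 3.62)*(10.36*g - 7.24) + 20.843802)/(2.59*g^2 - 3.62*g + 2.63)^3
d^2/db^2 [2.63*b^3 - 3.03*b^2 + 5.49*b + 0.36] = 15.78*b - 6.06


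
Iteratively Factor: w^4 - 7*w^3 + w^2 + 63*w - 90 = (w - 3)*(w^3 - 4*w^2 - 11*w + 30) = (w - 3)*(w - 2)*(w^2 - 2*w - 15) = (w - 3)*(w - 2)*(w + 3)*(w - 5)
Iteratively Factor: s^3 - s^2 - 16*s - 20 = (s + 2)*(s^2 - 3*s - 10) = (s - 5)*(s + 2)*(s + 2)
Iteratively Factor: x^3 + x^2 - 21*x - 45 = (x + 3)*(x^2 - 2*x - 15) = (x + 3)^2*(x - 5)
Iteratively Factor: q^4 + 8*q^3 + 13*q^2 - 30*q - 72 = (q - 2)*(q^3 + 10*q^2 + 33*q + 36) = (q - 2)*(q + 3)*(q^2 + 7*q + 12) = (q - 2)*(q + 3)*(q + 4)*(q + 3)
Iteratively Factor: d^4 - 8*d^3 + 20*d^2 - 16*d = (d - 2)*(d^3 - 6*d^2 + 8*d) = d*(d - 2)*(d^2 - 6*d + 8) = d*(d - 4)*(d - 2)*(d - 2)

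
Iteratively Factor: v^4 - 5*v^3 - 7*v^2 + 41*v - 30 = (v - 1)*(v^3 - 4*v^2 - 11*v + 30) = (v - 5)*(v - 1)*(v^2 + v - 6) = (v - 5)*(v - 2)*(v - 1)*(v + 3)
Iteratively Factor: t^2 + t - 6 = (t - 2)*(t + 3)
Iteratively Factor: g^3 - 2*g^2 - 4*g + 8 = (g - 2)*(g^2 - 4) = (g - 2)^2*(g + 2)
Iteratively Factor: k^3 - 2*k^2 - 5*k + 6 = (k + 2)*(k^2 - 4*k + 3) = (k - 3)*(k + 2)*(k - 1)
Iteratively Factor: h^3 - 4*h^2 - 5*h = (h - 5)*(h^2 + h) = h*(h - 5)*(h + 1)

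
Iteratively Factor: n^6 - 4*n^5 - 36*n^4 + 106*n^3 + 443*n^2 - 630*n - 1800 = (n + 2)*(n^5 - 6*n^4 - 24*n^3 + 154*n^2 + 135*n - 900) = (n - 3)*(n + 2)*(n^4 - 3*n^3 - 33*n^2 + 55*n + 300) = (n - 5)*(n - 3)*(n + 2)*(n^3 + 2*n^2 - 23*n - 60) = (n - 5)^2*(n - 3)*(n + 2)*(n^2 + 7*n + 12) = (n - 5)^2*(n - 3)*(n + 2)*(n + 3)*(n + 4)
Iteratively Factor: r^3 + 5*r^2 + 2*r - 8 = (r - 1)*(r^2 + 6*r + 8) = (r - 1)*(r + 2)*(r + 4)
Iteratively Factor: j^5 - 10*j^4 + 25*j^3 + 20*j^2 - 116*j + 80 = (j - 5)*(j^4 - 5*j^3 + 20*j - 16) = (j - 5)*(j + 2)*(j^3 - 7*j^2 + 14*j - 8) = (j - 5)*(j - 1)*(j + 2)*(j^2 - 6*j + 8) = (j - 5)*(j - 2)*(j - 1)*(j + 2)*(j - 4)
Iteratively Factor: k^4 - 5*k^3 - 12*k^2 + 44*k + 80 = (k - 5)*(k^3 - 12*k - 16) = (k - 5)*(k + 2)*(k^2 - 2*k - 8) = (k - 5)*(k - 4)*(k + 2)*(k + 2)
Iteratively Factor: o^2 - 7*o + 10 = (o - 2)*(o - 5)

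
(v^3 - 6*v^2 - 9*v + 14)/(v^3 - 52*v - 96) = (v^2 - 8*v + 7)/(v^2 - 2*v - 48)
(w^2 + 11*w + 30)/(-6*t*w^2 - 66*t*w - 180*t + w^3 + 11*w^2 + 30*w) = -1/(6*t - w)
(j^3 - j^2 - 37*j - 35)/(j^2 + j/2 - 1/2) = 2*(j^2 - 2*j - 35)/(2*j - 1)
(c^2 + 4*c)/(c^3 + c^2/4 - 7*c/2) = 4*(c + 4)/(4*c^2 + c - 14)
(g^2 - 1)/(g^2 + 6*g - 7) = (g + 1)/(g + 7)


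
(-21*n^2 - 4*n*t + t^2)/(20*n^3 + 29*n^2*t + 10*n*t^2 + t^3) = (-21*n^2 - 4*n*t + t^2)/(20*n^3 + 29*n^2*t + 10*n*t^2 + t^3)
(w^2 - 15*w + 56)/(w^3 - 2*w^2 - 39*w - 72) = (w - 7)/(w^2 + 6*w + 9)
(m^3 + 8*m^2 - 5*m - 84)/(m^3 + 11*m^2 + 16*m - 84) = (m^2 + m - 12)/(m^2 + 4*m - 12)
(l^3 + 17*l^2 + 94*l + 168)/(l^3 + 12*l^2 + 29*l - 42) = (l + 4)/(l - 1)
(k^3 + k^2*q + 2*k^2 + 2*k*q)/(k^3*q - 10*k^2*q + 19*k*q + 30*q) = k*(k^2 + k*q + 2*k + 2*q)/(q*(k^3 - 10*k^2 + 19*k + 30))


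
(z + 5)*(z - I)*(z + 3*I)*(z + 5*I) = z^4 + 5*z^3 + 7*I*z^3 - 7*z^2 + 35*I*z^2 - 35*z + 15*I*z + 75*I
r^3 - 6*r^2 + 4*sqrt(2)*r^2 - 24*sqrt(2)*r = r*(r - 6)*(r + 4*sqrt(2))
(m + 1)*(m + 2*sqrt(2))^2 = m^3 + m^2 + 4*sqrt(2)*m^2 + 4*sqrt(2)*m + 8*m + 8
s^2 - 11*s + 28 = (s - 7)*(s - 4)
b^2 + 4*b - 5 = (b - 1)*(b + 5)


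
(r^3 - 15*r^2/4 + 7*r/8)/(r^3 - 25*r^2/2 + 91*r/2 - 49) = r*(4*r - 1)/(4*(r^2 - 9*r + 14))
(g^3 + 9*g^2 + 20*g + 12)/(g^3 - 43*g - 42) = (g + 2)/(g - 7)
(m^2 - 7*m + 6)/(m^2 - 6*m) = (m - 1)/m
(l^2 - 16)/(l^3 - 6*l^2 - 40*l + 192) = (l + 4)/(l^2 - 2*l - 48)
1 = 1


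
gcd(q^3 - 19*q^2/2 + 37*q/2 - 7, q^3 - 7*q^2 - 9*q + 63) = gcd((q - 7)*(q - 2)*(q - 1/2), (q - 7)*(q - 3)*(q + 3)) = q - 7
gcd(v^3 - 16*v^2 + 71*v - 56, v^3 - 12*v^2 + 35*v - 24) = v^2 - 9*v + 8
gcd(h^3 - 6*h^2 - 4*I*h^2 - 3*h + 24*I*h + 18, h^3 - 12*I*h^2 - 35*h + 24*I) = h^2 - 4*I*h - 3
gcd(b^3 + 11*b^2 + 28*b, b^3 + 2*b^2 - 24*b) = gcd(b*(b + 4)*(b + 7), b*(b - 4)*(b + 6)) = b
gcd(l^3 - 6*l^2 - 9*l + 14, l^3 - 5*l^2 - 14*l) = l^2 - 5*l - 14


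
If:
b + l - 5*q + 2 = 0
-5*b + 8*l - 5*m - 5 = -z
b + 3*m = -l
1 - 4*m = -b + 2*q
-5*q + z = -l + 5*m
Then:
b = -11/48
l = 25/96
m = -1/96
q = 13/32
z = 55/32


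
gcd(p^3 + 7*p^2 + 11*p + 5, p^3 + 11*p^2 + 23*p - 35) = p + 5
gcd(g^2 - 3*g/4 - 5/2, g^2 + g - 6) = g - 2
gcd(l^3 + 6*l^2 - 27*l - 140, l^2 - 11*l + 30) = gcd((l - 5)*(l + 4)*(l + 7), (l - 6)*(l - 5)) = l - 5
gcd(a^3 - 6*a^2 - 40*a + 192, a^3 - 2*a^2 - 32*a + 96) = a^2 + 2*a - 24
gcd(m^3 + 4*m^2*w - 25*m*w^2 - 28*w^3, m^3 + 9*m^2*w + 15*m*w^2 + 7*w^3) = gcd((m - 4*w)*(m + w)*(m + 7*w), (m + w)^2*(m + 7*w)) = m^2 + 8*m*w + 7*w^2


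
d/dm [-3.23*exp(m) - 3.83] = -3.23*exp(m)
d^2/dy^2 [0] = 0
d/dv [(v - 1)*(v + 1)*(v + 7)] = 3*v^2 + 14*v - 1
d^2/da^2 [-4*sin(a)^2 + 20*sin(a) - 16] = -20*sin(a) - 8*cos(2*a)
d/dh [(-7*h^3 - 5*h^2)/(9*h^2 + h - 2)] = h*(-63*h^3 - 14*h^2 + 37*h + 20)/(81*h^4 + 18*h^3 - 35*h^2 - 4*h + 4)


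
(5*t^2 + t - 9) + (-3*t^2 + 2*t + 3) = 2*t^2 + 3*t - 6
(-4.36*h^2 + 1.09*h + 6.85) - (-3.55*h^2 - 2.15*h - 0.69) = -0.81*h^2 + 3.24*h + 7.54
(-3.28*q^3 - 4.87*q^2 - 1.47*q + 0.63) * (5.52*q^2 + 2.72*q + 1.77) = -18.1056*q^5 - 35.804*q^4 - 27.1664*q^3 - 9.1407*q^2 - 0.8883*q + 1.1151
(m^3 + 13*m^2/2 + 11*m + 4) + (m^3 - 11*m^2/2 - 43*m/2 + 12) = 2*m^3 + m^2 - 21*m/2 + 16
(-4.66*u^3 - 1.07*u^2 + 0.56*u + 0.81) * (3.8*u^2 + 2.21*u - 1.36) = -17.708*u^5 - 14.3646*u^4 + 6.1009*u^3 + 5.7708*u^2 + 1.0285*u - 1.1016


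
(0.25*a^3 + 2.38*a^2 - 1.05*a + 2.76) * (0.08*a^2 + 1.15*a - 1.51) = 0.02*a^5 + 0.4779*a^4 + 2.2755*a^3 - 4.5805*a^2 + 4.7595*a - 4.1676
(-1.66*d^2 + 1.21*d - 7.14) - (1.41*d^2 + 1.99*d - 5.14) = -3.07*d^2 - 0.78*d - 2.0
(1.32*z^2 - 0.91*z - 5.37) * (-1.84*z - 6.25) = -2.4288*z^3 - 6.5756*z^2 + 15.5683*z + 33.5625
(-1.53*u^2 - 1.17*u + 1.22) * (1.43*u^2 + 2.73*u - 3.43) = -2.1879*u^4 - 5.85*u^3 + 3.7984*u^2 + 7.3437*u - 4.1846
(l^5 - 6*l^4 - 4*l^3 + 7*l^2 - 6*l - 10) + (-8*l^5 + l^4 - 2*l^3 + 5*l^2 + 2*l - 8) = -7*l^5 - 5*l^4 - 6*l^3 + 12*l^2 - 4*l - 18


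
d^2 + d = d*(d + 1)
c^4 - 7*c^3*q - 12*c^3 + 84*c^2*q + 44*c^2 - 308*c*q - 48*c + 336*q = (c - 6)*(c - 4)*(c - 2)*(c - 7*q)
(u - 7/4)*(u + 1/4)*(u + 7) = u^3 + 11*u^2/2 - 175*u/16 - 49/16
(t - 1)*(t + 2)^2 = t^3 + 3*t^2 - 4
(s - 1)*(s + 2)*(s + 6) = s^3 + 7*s^2 + 4*s - 12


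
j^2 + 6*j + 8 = (j + 2)*(j + 4)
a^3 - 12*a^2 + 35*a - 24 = (a - 8)*(a - 3)*(a - 1)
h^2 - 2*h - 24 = (h - 6)*(h + 4)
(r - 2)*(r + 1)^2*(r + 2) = r^4 + 2*r^3 - 3*r^2 - 8*r - 4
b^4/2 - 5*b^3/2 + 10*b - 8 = (b/2 + 1)*(b - 4)*(b - 2)*(b - 1)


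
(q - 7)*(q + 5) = q^2 - 2*q - 35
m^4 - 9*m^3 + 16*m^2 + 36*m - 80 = (m - 5)*(m - 4)*(m - 2)*(m + 2)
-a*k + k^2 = k*(-a + k)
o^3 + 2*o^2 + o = o*(o + 1)^2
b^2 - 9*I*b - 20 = (b - 5*I)*(b - 4*I)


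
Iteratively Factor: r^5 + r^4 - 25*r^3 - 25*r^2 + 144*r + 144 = (r - 3)*(r^4 + 4*r^3 - 13*r^2 - 64*r - 48) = (r - 3)*(r + 3)*(r^3 + r^2 - 16*r - 16) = (r - 3)*(r + 3)*(r + 4)*(r^2 - 3*r - 4) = (r - 4)*(r - 3)*(r + 3)*(r + 4)*(r + 1)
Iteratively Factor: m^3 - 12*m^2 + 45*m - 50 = (m - 2)*(m^2 - 10*m + 25) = (m - 5)*(m - 2)*(m - 5)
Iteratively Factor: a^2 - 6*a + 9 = (a - 3)*(a - 3)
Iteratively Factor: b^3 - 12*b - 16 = (b - 4)*(b^2 + 4*b + 4) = (b - 4)*(b + 2)*(b + 2)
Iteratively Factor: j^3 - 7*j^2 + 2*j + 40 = (j - 4)*(j^2 - 3*j - 10) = (j - 4)*(j + 2)*(j - 5)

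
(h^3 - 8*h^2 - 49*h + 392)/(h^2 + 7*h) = h - 15 + 56/h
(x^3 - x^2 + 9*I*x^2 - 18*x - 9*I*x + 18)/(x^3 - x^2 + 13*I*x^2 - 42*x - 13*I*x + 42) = (x + 3*I)/(x + 7*I)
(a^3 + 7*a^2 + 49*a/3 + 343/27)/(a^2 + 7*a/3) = a + 14/3 + 49/(9*a)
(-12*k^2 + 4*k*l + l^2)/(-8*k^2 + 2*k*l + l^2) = (6*k + l)/(4*k + l)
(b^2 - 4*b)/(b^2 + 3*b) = (b - 4)/(b + 3)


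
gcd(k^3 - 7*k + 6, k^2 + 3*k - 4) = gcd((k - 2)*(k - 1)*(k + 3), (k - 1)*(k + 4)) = k - 1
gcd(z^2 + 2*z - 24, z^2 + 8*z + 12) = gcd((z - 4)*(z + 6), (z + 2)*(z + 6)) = z + 6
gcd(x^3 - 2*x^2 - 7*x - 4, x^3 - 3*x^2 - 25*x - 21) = x + 1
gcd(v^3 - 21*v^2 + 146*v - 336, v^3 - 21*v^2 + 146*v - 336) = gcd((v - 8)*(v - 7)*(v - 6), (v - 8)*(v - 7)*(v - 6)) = v^3 - 21*v^2 + 146*v - 336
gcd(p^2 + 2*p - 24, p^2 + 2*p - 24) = p^2 + 2*p - 24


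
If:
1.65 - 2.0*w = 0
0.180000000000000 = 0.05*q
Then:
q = 3.60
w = 0.82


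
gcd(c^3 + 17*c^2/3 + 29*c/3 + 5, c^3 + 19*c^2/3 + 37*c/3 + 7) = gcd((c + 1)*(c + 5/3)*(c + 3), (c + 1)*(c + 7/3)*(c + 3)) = c^2 + 4*c + 3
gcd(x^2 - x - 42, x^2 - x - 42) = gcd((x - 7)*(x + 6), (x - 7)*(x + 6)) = x^2 - x - 42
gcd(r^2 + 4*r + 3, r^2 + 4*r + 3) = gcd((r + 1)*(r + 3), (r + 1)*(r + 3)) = r^2 + 4*r + 3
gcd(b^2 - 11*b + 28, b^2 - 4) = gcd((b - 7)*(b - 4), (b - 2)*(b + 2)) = 1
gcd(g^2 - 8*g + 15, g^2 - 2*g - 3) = g - 3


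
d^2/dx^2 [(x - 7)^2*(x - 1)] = 6*x - 30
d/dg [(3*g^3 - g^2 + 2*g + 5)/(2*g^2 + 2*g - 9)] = (6*g^4 + 12*g^3 - 87*g^2 - 2*g - 28)/(4*g^4 + 8*g^3 - 32*g^2 - 36*g + 81)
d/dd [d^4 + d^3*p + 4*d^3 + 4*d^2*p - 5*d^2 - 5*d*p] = 4*d^3 + 3*d^2*p + 12*d^2 + 8*d*p - 10*d - 5*p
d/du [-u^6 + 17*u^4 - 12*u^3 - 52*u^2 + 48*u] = -6*u^5 + 68*u^3 - 36*u^2 - 104*u + 48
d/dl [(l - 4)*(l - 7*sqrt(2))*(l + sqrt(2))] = 3*l^2 - 12*sqrt(2)*l - 8*l - 14 + 24*sqrt(2)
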